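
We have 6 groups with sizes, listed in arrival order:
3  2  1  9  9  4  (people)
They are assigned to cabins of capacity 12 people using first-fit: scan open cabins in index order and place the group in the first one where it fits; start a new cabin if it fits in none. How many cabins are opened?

3

  3 → cabin 1 (new)  [load 3/12]
  2 → cabin 1  [load 5/12]
  1 → cabin 1  [load 6/12]
  9 → cabin 2 (new)  [load 9/12]
  9 → cabin 3 (new)  [load 9/12]
  4 → cabin 1  [load 10/12]
3 cabins opened.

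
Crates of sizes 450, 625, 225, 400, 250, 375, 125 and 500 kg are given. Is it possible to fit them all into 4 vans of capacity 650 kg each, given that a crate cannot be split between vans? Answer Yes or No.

No

Total = 2950 kg; ⌈2950/650⌉ = 5.
At least 5 vans are required, but only 4 are allowed.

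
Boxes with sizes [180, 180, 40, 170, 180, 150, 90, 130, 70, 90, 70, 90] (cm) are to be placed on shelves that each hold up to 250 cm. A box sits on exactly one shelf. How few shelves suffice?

Total = 180 + 180 + 180 + 170 + 150 + 130 + 90 + 90 + 90 + 70 + 70 + 40 = 1440 cm.
Lower bound: ⌈1440/250⌉ = 6 shelves.
A packing using 7 shelves:
  shelf 1: 180 + 70 = 250
  shelf 2: 180 + 70 = 250
  shelf 3: 180 + 40 = 220
  shelf 4: 170 = 170
  shelf 5: 150 + 90 = 240
  shelf 6: 130 + 90 = 220
  shelf 7: 90 = 90
No arrangement into 6 shelves stays within capacity, so 7 is optimal.

7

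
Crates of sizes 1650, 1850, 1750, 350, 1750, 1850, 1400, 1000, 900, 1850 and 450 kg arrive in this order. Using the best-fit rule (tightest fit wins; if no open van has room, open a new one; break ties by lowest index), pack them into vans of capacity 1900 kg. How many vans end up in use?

  1650 → van 1 (new)  [load 1650/1900]
  1850 → van 2 (new)  [load 1850/1900]
  1750 → van 3 (new)  [load 1750/1900]
  350 → van 4 (new)  [load 350/1900]
  1750 → van 5 (new)  [load 1750/1900]
  1850 → van 6 (new)  [load 1850/1900]
  1400 → van 4  [load 1750/1900]
  1000 → van 7 (new)  [load 1000/1900]
  900 → van 7  [load 1900/1900]
  1850 → van 8 (new)  [load 1850/1900]
  450 → van 9 (new)  [load 450/1900]
9 vans opened.

9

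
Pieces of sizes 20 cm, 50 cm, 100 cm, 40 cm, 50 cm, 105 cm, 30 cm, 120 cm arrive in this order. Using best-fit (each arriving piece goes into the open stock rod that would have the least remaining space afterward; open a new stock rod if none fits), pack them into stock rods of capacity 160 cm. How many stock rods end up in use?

  20 → stock rod 1 (new)  [load 20/160]
  50 → stock rod 1  [load 70/160]
  100 → stock rod 2 (new)  [load 100/160]
  40 → stock rod 2  [load 140/160]
  50 → stock rod 1  [load 120/160]
  105 → stock rod 3 (new)  [load 105/160]
  30 → stock rod 1  [load 150/160]
  120 → stock rod 4 (new)  [load 120/160]
4 stock rods opened.

4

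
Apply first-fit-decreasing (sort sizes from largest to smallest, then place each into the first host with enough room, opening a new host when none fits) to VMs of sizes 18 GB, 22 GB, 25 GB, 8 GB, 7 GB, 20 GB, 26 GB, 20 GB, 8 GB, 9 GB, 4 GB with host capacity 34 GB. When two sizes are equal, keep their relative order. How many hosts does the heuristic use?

Sorted descending: 26, 25, 22, 20, 20, 18, 9, 8, 8, 7, 4.
  26 → host 1 (new)  [load 26/34]
  25 → host 2 (new)  [load 25/34]
  22 → host 3 (new)  [load 22/34]
  20 → host 4 (new)  [load 20/34]
  20 → host 5 (new)  [load 20/34]
  18 → host 6 (new)  [load 18/34]
  9 → host 2  [load 34/34]
  8 → host 1  [load 34/34]
  8 → host 3  [load 30/34]
  7 → host 4  [load 27/34]
  4 → host 3  [load 34/34]
6 hosts opened.

6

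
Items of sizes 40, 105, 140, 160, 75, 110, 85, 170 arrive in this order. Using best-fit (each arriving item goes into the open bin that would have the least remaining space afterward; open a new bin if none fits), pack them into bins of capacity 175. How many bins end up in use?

6

  40 → bin 1 (new)  [load 40/175]
  105 → bin 1  [load 145/175]
  140 → bin 2 (new)  [load 140/175]
  160 → bin 3 (new)  [load 160/175]
  75 → bin 4 (new)  [load 75/175]
  110 → bin 5 (new)  [load 110/175]
  85 → bin 4  [load 160/175]
  170 → bin 6 (new)  [load 170/175]
6 bins opened.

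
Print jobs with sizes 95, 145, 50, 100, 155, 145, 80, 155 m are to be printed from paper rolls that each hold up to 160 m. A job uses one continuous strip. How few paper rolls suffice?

Total = 155 + 155 + 145 + 145 + 100 + 95 + 80 + 50 = 925 m.
Lower bound: ⌈925/160⌉ = 6 paper rolls.
A packing using 7 paper rolls:
  roll 1: 155 = 155
  roll 2: 155 = 155
  roll 3: 145 = 145
  roll 4: 145 = 145
  roll 5: 100 + 50 = 150
  roll 6: 95 = 95
  roll 7: 80 = 80
No arrangement into 6 paper rolls stays within capacity, so 7 is optimal.

7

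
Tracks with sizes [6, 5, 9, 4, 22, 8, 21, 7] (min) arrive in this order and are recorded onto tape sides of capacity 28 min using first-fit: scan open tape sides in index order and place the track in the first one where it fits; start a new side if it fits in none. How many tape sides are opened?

4

  6 → side 1 (new)  [load 6/28]
  5 → side 1  [load 11/28]
  9 → side 1  [load 20/28]
  4 → side 1  [load 24/28]
  22 → side 2 (new)  [load 22/28]
  8 → side 3 (new)  [load 8/28]
  21 → side 4 (new)  [load 21/28]
  7 → side 3  [load 15/28]
4 tape sides opened.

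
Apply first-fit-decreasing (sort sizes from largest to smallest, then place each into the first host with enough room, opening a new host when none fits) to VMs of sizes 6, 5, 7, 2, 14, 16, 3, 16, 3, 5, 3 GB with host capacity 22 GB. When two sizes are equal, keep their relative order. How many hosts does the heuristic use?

4

Sorted descending: 16, 16, 14, 7, 6, 5, 5, 3, 3, 3, 2.
  16 → host 1 (new)  [load 16/22]
  16 → host 2 (new)  [load 16/22]
  14 → host 3 (new)  [load 14/22]
  7 → host 3  [load 21/22]
  6 → host 1  [load 22/22]
  5 → host 2  [load 21/22]
  5 → host 4 (new)  [load 5/22]
  3 → host 4  [load 8/22]
  3 → host 4  [load 11/22]
  3 → host 4  [load 14/22]
  2 → host 4  [load 16/22]
4 hosts opened.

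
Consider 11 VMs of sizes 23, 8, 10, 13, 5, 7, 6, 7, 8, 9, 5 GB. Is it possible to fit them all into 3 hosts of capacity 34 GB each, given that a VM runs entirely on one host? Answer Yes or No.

A valid assignment using 3 hosts:
  host 1: 23 + 10 = 33
  host 2: 13 + 9 + 7 + 5 = 34
  host 3: 8 + 8 + 7 + 6 + 5 = 34
Every load is within 34 GB, so 3 hosts suffice.

Yes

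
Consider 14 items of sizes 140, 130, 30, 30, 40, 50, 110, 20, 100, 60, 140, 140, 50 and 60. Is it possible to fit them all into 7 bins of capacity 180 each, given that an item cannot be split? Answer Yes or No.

Yes

A valid assignment using 7 bins:
  bin 1: 140 + 40 = 180
  bin 2: 140 + 30 = 170
  bin 3: 140 + 30 = 170
  bin 4: 130 + 50 = 180
  bin 5: 110 + 60 = 170
  bin 6: 100 + 60 + 20 = 180
  bin 7: 50 = 50
Every load is within 180, so 7 bins suffice.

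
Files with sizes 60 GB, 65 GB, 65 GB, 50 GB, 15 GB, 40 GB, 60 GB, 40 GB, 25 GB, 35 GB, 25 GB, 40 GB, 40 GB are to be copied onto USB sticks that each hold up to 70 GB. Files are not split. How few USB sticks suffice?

10

Total = 65 + 65 + 60 + 60 + 50 + 40 + 40 + 40 + 40 + 35 + 25 + 25 + 15 = 560 GB.
Lower bound: ⌈560/70⌉ = 8 USB sticks.
Also, 9 files each exceed 35 GB, and no two of those can share a USB stick, so at least 9 USB sticks are needed.
A packing using 10 USB sticks:
  USB stick 1: 65 = 65
  USB stick 2: 65 = 65
  USB stick 3: 60 = 60
  USB stick 4: 60 = 60
  USB stick 5: 50 + 15 = 65
  USB stick 6: 40 + 25 = 65
  USB stick 7: 40 + 25 = 65
  USB stick 8: 40 = 40
  USB stick 9: 40 = 40
  USB stick 10: 35 = 35
No arrangement into 9 USB sticks stays within capacity, so 10 is optimal.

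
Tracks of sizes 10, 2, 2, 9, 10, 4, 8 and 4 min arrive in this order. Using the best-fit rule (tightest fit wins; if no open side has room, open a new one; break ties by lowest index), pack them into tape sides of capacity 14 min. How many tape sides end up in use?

  10 → side 1 (new)  [load 10/14]
  2 → side 1  [load 12/14]
  2 → side 1  [load 14/14]
  9 → side 2 (new)  [load 9/14]
  10 → side 3 (new)  [load 10/14]
  4 → side 3  [load 14/14]
  8 → side 4 (new)  [load 8/14]
  4 → side 2  [load 13/14]
4 tape sides opened.

4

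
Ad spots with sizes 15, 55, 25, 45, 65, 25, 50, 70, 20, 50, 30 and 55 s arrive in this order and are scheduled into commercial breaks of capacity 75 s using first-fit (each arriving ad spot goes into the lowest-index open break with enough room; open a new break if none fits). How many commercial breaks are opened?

8

  15 → break 1 (new)  [load 15/75]
  55 → break 1  [load 70/75]
  25 → break 2 (new)  [load 25/75]
  45 → break 2  [load 70/75]
  65 → break 3 (new)  [load 65/75]
  25 → break 4 (new)  [load 25/75]
  50 → break 4  [load 75/75]
  70 → break 5 (new)  [load 70/75]
  20 → break 6 (new)  [load 20/75]
  50 → break 6  [load 70/75]
  30 → break 7 (new)  [load 30/75]
  55 → break 8 (new)  [load 55/75]
8 commercial breaks opened.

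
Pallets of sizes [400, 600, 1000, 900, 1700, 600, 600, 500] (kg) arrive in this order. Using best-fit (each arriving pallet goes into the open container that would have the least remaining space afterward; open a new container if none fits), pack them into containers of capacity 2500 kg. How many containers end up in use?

3

  400 → container 1 (new)  [load 400/2500]
  600 → container 1  [load 1000/2500]
  1000 → container 1  [load 2000/2500]
  900 → container 2 (new)  [load 900/2500]
  1700 → container 3 (new)  [load 1700/2500]
  600 → container 3  [load 2300/2500]
  600 → container 2  [load 1500/2500]
  500 → container 1  [load 2500/2500]
3 containers opened.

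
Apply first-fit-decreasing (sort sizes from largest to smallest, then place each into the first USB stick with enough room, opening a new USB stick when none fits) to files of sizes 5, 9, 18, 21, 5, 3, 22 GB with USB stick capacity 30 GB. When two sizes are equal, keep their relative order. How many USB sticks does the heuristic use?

3

Sorted descending: 22, 21, 18, 9, 5, 5, 3.
  22 → USB stick 1 (new)  [load 22/30]
  21 → USB stick 2 (new)  [load 21/30]
  18 → USB stick 3 (new)  [load 18/30]
  9 → USB stick 2  [load 30/30]
  5 → USB stick 1  [load 27/30]
  5 → USB stick 3  [load 23/30]
  3 → USB stick 1  [load 30/30]
3 USB sticks opened.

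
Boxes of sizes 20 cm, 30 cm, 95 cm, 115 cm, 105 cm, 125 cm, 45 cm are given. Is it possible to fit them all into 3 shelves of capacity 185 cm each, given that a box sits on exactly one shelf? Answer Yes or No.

No

Total = 535 cm; ⌈535/185⌉ = 3.
4 boxes each exceed half the capacity and cannot share a shelf, forcing at least 4 shelves.
At least 4 shelves are required, but only 3 are allowed.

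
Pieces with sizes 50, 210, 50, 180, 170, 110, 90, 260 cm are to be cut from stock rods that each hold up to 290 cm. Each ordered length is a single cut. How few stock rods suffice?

Total = 260 + 210 + 180 + 170 + 110 + 90 + 50 + 50 = 1120 cm.
Lower bound: ⌈1120/290⌉ = 4 stock rods.
A packing using 5 stock rods:
  stock rod 1: 260 = 260
  stock rod 2: 210 + 50 = 260
  stock rod 3: 180 + 110 = 290
  stock rod 4: 170 + 90 = 260
  stock rod 5: 50 = 50
No arrangement into 4 stock rods stays within capacity, so 5 is optimal.

5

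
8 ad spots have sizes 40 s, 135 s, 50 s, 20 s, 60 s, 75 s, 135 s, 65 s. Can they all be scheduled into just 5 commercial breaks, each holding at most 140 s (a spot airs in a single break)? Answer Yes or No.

A valid assignment using 5 commercial breaks:
  break 1: 135 = 135
  break 2: 135 = 135
  break 3: 75 + 65 = 140
  break 4: 60 + 50 + 20 = 130
  break 5: 40 = 40
Every load is within 140 s, so 5 commercial breaks suffice.

Yes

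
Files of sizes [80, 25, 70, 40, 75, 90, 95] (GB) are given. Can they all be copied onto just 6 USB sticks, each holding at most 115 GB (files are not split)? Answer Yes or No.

Yes

A valid assignment using 5 USB sticks:
  USB stick 1: 95 = 95
  USB stick 2: 90 + 25 = 115
  USB stick 3: 80 = 80
  USB stick 4: 75 + 40 = 115
  USB stick 5: 70 = 70
That uses only 5 ≤ 6, so 6 USB sticks are enough.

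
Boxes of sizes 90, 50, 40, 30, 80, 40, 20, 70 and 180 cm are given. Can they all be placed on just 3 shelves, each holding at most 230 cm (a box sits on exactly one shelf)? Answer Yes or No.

Yes

A valid assignment using 3 shelves:
  shelf 1: 180 + 50 = 230
  shelf 2: 90 + 80 + 40 + 20 = 230
  shelf 3: 70 + 40 + 30 = 140
Every load is within 230 cm, so 3 shelves suffice.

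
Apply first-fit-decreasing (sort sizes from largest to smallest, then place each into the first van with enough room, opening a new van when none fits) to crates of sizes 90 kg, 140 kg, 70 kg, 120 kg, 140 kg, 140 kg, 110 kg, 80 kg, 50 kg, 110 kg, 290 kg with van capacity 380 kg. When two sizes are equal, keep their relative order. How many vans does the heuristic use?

4

Sorted descending: 290, 140, 140, 140, 120, 110, 110, 90, 80, 70, 50.
  290 → van 1 (new)  [load 290/380]
  140 → van 2 (new)  [load 140/380]
  140 → van 2  [load 280/380]
  140 → van 3 (new)  [load 140/380]
  120 → van 3  [load 260/380]
  110 → van 3  [load 370/380]
  110 → van 4 (new)  [load 110/380]
  90 → van 1  [load 380/380]
  80 → van 2  [load 360/380]
  70 → van 4  [load 180/380]
  50 → van 4  [load 230/380]
4 vans opened.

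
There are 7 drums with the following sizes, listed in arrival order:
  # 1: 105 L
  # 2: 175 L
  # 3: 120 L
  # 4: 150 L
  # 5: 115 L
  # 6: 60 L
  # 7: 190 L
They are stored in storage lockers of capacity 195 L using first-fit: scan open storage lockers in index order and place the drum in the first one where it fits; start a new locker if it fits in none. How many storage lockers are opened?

6

  105 → locker 1 (new)  [load 105/195]
  175 → locker 2 (new)  [load 175/195]
  120 → locker 3 (new)  [load 120/195]
  150 → locker 4 (new)  [load 150/195]
  115 → locker 5 (new)  [load 115/195]
  60 → locker 1  [load 165/195]
  190 → locker 6 (new)  [load 190/195]
6 storage lockers opened.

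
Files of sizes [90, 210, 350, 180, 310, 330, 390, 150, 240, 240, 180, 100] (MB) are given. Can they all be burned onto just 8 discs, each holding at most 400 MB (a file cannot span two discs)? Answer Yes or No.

Yes

A valid assignment using 8 discs:
  disc 1: 390 = 390
  disc 2: 350 = 350
  disc 3: 330 = 330
  disc 4: 310 + 90 = 400
  disc 5: 240 + 150 = 390
  disc 6: 240 + 100 = 340
  disc 7: 210 + 180 = 390
  disc 8: 180 = 180
Every load is within 400 MB, so 8 discs suffice.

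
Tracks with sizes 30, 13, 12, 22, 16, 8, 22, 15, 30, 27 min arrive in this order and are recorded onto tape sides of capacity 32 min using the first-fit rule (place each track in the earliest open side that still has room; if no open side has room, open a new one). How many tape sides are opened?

  30 → side 1 (new)  [load 30/32]
  13 → side 2 (new)  [load 13/32]
  12 → side 2  [load 25/32]
  22 → side 3 (new)  [load 22/32]
  16 → side 4 (new)  [load 16/32]
  8 → side 3  [load 30/32]
  22 → side 5 (new)  [load 22/32]
  15 → side 4  [load 31/32]
  30 → side 6 (new)  [load 30/32]
  27 → side 7 (new)  [load 27/32]
7 tape sides opened.

7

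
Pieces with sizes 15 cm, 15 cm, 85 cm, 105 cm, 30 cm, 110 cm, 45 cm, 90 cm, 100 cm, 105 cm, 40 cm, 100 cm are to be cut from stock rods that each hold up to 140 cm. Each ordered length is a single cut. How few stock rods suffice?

7

Total = 110 + 105 + 105 + 100 + 100 + 90 + 85 + 45 + 40 + 30 + 15 + 15 = 840 cm.
Lower bound: ⌈840/140⌉ = 6 stock rods.
Also, 7 pieces each exceed 70 cm, and no two of those can share a stock rod, so at least 7 stock rods are needed.
A packing using 7 stock rods:
  stock rod 1: 110 + 30 = 140
  stock rod 2: 105 + 15 + 15 = 135
  stock rod 3: 105 = 105
  stock rod 4: 100 + 40 = 140
  stock rod 5: 100 = 100
  stock rod 6: 90 + 45 = 135
  stock rod 7: 85 = 85
This matches the lower bound, so 7 is optimal.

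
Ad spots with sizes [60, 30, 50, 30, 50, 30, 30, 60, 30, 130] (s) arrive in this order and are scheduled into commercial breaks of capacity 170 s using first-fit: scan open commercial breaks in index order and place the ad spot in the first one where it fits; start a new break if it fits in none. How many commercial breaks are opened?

3

  60 → break 1 (new)  [load 60/170]
  30 → break 1  [load 90/170]
  50 → break 1  [load 140/170]
  30 → break 1  [load 170/170]
  50 → break 2 (new)  [load 50/170]
  30 → break 2  [load 80/170]
  30 → break 2  [load 110/170]
  60 → break 2  [load 170/170]
  30 → break 3 (new)  [load 30/170]
  130 → break 3  [load 160/170]
3 commercial breaks opened.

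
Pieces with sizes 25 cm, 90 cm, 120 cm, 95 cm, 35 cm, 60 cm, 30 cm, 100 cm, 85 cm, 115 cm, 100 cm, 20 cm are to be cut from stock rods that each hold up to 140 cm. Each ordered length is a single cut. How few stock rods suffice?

8

Total = 120 + 115 + 100 + 100 + 95 + 90 + 85 + 60 + 35 + 30 + 25 + 20 = 875 cm.
Lower bound: ⌈875/140⌉ = 7 stock rods.
A packing using 8 stock rods:
  stock rod 1: 120 + 20 = 140
  stock rod 2: 115 + 25 = 140
  stock rod 3: 100 + 35 = 135
  stock rod 4: 100 + 30 = 130
  stock rod 5: 95 = 95
  stock rod 6: 90 = 90
  stock rod 7: 85 = 85
  stock rod 8: 60 = 60
No arrangement into 7 stock rods stays within capacity, so 8 is optimal.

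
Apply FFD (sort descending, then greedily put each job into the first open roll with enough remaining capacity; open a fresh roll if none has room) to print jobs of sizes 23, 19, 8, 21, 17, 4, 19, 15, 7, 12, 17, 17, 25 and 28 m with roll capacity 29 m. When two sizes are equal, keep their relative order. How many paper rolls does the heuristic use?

Sorted descending: 28, 25, 23, 21, 19, 19, 17, 17, 17, 15, 12, 8, 7, 4.
  28 → roll 1 (new)  [load 28/29]
  25 → roll 2 (new)  [load 25/29]
  23 → roll 3 (new)  [load 23/29]
  21 → roll 4 (new)  [load 21/29]
  19 → roll 5 (new)  [load 19/29]
  19 → roll 6 (new)  [load 19/29]
  17 → roll 7 (new)  [load 17/29]
  17 → roll 8 (new)  [load 17/29]
  17 → roll 9 (new)  [load 17/29]
  15 → roll 10 (new)  [load 15/29]
  12 → roll 7  [load 29/29]
  8 → roll 4  [load 29/29]
  7 → roll 5  [load 26/29]
  4 → roll 2  [load 29/29]
10 paper rolls opened.

10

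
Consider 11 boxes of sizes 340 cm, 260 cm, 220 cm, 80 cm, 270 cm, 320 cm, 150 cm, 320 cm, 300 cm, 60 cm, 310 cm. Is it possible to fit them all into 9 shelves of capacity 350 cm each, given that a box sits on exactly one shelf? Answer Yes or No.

Yes

A valid assignment using 9 shelves:
  shelf 1: 340 = 340
  shelf 2: 320 = 320
  shelf 3: 320 = 320
  shelf 4: 310 = 310
  shelf 5: 300 = 300
  shelf 6: 270 + 80 = 350
  shelf 7: 260 + 60 = 320
  shelf 8: 220 = 220
  shelf 9: 150 = 150
Every load is within 350 cm, so 9 shelves suffice.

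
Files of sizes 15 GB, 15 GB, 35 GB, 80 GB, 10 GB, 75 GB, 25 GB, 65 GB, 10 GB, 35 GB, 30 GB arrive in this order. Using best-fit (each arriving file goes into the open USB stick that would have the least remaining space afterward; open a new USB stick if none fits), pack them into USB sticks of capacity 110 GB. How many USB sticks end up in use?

  15 → USB stick 1 (new)  [load 15/110]
  15 → USB stick 1  [load 30/110]
  35 → USB stick 1  [load 65/110]
  80 → USB stick 2 (new)  [load 80/110]
  10 → USB stick 2  [load 90/110]
  75 → USB stick 3 (new)  [load 75/110]
  25 → USB stick 3  [load 100/110]
  65 → USB stick 4 (new)  [load 65/110]
  10 → USB stick 3  [load 110/110]
  35 → USB stick 1  [load 100/110]
  30 → USB stick 4  [load 95/110]
4 USB sticks opened.

4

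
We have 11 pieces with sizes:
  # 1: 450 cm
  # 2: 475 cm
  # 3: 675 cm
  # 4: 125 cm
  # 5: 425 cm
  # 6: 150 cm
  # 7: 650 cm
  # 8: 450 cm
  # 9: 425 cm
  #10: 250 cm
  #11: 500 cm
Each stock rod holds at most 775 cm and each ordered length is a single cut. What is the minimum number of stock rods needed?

8

Total = 675 + 650 + 500 + 475 + 450 + 450 + 425 + 425 + 250 + 150 + 125 = 4575 cm.
Lower bound: ⌈4575/775⌉ = 6 stock rods.
Also, 8 pieces each exceed 775/2 cm, and no two of those can share a stock rod, so at least 8 stock rods are needed.
A packing using 8 stock rods:
  stock rod 1: 675 = 675
  stock rod 2: 650 + 125 = 775
  stock rod 3: 500 + 250 = 750
  stock rod 4: 475 + 150 = 625
  stock rod 5: 450 = 450
  stock rod 6: 450 = 450
  stock rod 7: 425 = 425
  stock rod 8: 425 = 425
This matches the lower bound, so 8 is optimal.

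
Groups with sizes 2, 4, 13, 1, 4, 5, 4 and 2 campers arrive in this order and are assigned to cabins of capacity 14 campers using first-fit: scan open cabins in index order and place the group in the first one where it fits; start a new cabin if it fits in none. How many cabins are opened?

  2 → cabin 1 (new)  [load 2/14]
  4 → cabin 1  [load 6/14]
  13 → cabin 2 (new)  [load 13/14]
  1 → cabin 1  [load 7/14]
  4 → cabin 1  [load 11/14]
  5 → cabin 3 (new)  [load 5/14]
  4 → cabin 3  [load 9/14]
  2 → cabin 1  [load 13/14]
3 cabins opened.

3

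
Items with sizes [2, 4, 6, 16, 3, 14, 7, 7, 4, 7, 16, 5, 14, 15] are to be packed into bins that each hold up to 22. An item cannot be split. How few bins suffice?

6

Total = 16 + 16 + 15 + 14 + 14 + 7 + 7 + 7 + 6 + 5 + 4 + 4 + 3 + 2 = 120.
Lower bound: ⌈120/22⌉ = 6 bins.
A packing using 6 bins:
  bin 1: 16 + 6 = 22
  bin 2: 16 + 5 = 21
  bin 3: 15 + 7 = 22
  bin 4: 14 + 7 = 21
  bin 5: 14 + 7 = 21
  bin 6: 4 + 4 + 3 + 2 = 13
This matches the lower bound, so 6 is optimal.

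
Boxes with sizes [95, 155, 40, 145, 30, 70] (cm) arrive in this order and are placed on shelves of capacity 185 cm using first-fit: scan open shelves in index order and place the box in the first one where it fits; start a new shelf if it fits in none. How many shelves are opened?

4

  95 → shelf 1 (new)  [load 95/185]
  155 → shelf 2 (new)  [load 155/185]
  40 → shelf 1  [load 135/185]
  145 → shelf 3 (new)  [load 145/185]
  30 → shelf 1  [load 165/185]
  70 → shelf 4 (new)  [load 70/185]
4 shelves opened.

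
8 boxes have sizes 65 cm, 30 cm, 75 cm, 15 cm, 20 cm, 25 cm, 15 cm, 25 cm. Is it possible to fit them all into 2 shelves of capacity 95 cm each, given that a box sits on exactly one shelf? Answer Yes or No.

Total = 270 cm; ⌈270/95⌉ = 3.
At least 3 shelves are required, but only 2 are allowed.

No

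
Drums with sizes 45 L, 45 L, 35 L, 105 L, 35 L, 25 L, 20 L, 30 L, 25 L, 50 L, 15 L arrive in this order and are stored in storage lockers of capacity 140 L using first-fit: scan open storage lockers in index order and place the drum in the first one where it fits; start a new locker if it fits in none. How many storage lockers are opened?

4

  45 → locker 1 (new)  [load 45/140]
  45 → locker 1  [load 90/140]
  35 → locker 1  [load 125/140]
  105 → locker 2 (new)  [load 105/140]
  35 → locker 2  [load 140/140]
  25 → locker 3 (new)  [load 25/140]
  20 → locker 3  [load 45/140]
  30 → locker 3  [load 75/140]
  25 → locker 3  [load 100/140]
  50 → locker 4 (new)  [load 50/140]
  15 → locker 1  [load 140/140]
4 storage lockers opened.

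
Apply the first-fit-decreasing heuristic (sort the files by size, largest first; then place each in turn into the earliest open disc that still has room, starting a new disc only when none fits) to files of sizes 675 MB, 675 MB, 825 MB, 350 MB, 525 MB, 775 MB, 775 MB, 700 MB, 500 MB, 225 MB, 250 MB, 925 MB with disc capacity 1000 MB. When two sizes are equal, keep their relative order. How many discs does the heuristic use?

Sorted descending: 925, 825, 775, 775, 700, 675, 675, 525, 500, 350, 250, 225.
  925 → disc 1 (new)  [load 925/1000]
  825 → disc 2 (new)  [load 825/1000]
  775 → disc 3 (new)  [load 775/1000]
  775 → disc 4 (new)  [load 775/1000]
  700 → disc 5 (new)  [load 700/1000]
  675 → disc 6 (new)  [load 675/1000]
  675 → disc 7 (new)  [load 675/1000]
  525 → disc 8 (new)  [load 525/1000]
  500 → disc 9 (new)  [load 500/1000]
  350 → disc 8  [load 875/1000]
  250 → disc 5  [load 950/1000]
  225 → disc 3  [load 1000/1000]
9 discs opened.

9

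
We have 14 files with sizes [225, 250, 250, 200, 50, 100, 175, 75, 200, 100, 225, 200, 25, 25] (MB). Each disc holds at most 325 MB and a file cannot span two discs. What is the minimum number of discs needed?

Total = 250 + 250 + 225 + 225 + 200 + 200 + 200 + 175 + 100 + 100 + 75 + 50 + 25 + 25 = 2100 MB.
Lower bound: ⌈2100/325⌉ = 7 discs.
Also, 8 files each exceed 325/2 MB, and no two of those can share a disc, so at least 8 discs are needed.
A packing using 8 discs:
  disc 1: 250 + 75 = 325
  disc 2: 250 + 50 + 25 = 325
  disc 3: 225 + 100 = 325
  disc 4: 225 + 100 = 325
  disc 5: 200 + 25 = 225
  disc 6: 200 = 200
  disc 7: 200 = 200
  disc 8: 175 = 175
This matches the lower bound, so 8 is optimal.

8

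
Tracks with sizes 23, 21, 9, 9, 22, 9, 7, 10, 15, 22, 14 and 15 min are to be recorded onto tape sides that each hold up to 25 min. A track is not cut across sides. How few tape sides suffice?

8

Total = 23 + 22 + 22 + 21 + 15 + 15 + 14 + 10 + 9 + 9 + 9 + 7 = 176 min.
Lower bound: ⌈176/25⌉ = 8 tape sides.
A packing using 8 tape sides:
  side 1: 23 = 23
  side 2: 22 = 22
  side 3: 22 = 22
  side 4: 21 = 21
  side 5: 15 + 10 = 25
  side 6: 15 + 9 = 24
  side 7: 14 + 9 = 23
  side 8: 9 + 7 = 16
This matches the lower bound, so 8 is optimal.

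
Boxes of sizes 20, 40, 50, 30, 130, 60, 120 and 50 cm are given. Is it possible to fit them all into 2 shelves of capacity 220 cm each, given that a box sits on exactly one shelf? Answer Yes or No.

No

Total = 500 cm; ⌈500/220⌉ = 3.
At least 3 shelves are required, but only 2 are allowed.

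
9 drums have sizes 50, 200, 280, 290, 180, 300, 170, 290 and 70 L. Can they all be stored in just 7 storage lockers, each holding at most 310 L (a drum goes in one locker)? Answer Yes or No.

A valid assignment using 7 storage lockers:
  locker 1: 300 = 300
  locker 2: 290 = 290
  locker 3: 290 = 290
  locker 4: 280 = 280
  locker 5: 200 + 70 = 270
  locker 6: 180 + 50 = 230
  locker 7: 170 = 170
Every load is within 310 L, so 7 storage lockers suffice.

Yes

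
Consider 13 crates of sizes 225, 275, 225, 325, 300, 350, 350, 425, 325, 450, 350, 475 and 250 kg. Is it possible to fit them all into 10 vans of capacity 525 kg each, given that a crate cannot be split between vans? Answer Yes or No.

No

Total = 4325 kg; ⌈4325/525⌉ = 9.
10 crates each exceed half the capacity and cannot share a van, forcing at least 10 vans.
The bound of 10 does not rule out 10, but exhaustive search shows no assignment into 10 vans of capacity 525 kg exists — the minimum is 11.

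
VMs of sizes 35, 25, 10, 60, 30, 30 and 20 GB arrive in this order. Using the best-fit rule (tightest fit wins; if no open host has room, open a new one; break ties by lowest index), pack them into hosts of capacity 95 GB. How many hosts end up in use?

3

  35 → host 1 (new)  [load 35/95]
  25 → host 1  [load 60/95]
  10 → host 1  [load 70/95]
  60 → host 2 (new)  [load 60/95]
  30 → host 2  [load 90/95]
  30 → host 3 (new)  [load 30/95]
  20 → host 1  [load 90/95]
3 hosts opened.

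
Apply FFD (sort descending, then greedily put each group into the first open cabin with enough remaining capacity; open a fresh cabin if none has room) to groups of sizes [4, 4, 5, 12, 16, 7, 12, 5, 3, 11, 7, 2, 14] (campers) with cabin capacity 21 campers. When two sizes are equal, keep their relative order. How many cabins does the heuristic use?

Sorted descending: 16, 14, 12, 12, 11, 7, 7, 5, 5, 4, 4, 3, 2.
  16 → cabin 1 (new)  [load 16/21]
  14 → cabin 2 (new)  [load 14/21]
  12 → cabin 3 (new)  [load 12/21]
  12 → cabin 4 (new)  [load 12/21]
  11 → cabin 5 (new)  [load 11/21]
  7 → cabin 2  [load 21/21]
  7 → cabin 3  [load 19/21]
  5 → cabin 1  [load 21/21]
  5 → cabin 4  [load 17/21]
  4 → cabin 4  [load 21/21]
  4 → cabin 5  [load 15/21]
  3 → cabin 5  [load 18/21]
  2 → cabin 3  [load 21/21]
5 cabins opened.

5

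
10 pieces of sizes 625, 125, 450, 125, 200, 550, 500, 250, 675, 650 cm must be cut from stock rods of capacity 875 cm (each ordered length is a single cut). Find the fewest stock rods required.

6

Total = 675 + 650 + 625 + 550 + 500 + 450 + 250 + 200 + 125 + 125 = 4150 cm.
Lower bound: ⌈4150/875⌉ = 5 stock rods.
Also, 6 pieces each exceed 875/2 cm, and no two of those can share a stock rod, so at least 6 stock rods are needed.
A packing using 6 stock rods:
  stock rod 1: 675 + 200 = 875
  stock rod 2: 650 + 125 = 775
  stock rod 3: 625 + 250 = 875
  stock rod 4: 550 + 125 = 675
  stock rod 5: 500 = 500
  stock rod 6: 450 = 450
This matches the lower bound, so 6 is optimal.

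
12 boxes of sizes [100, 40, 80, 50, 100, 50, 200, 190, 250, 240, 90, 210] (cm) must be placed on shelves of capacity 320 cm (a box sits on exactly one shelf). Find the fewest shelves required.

6

Total = 250 + 240 + 210 + 200 + 190 + 100 + 100 + 90 + 80 + 50 + 50 + 40 = 1600 cm.
Lower bound: ⌈1600/320⌉ = 5 shelves.
A packing using 6 shelves:
  shelf 1: 250 + 50 = 300
  shelf 2: 240 + 80 = 320
  shelf 3: 210 + 100 = 310
  shelf 4: 200 + 100 = 300
  shelf 5: 190 + 90 + 40 = 320
  shelf 6: 50 = 50
No arrangement into 5 shelves stays within capacity, so 6 is optimal.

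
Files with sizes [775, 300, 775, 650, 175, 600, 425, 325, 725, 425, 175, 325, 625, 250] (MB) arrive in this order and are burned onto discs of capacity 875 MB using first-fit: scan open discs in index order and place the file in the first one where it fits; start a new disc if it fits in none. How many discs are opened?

  775 → disc 1 (new)  [load 775/875]
  300 → disc 2 (new)  [load 300/875]
  775 → disc 3 (new)  [load 775/875]
  650 → disc 4 (new)  [load 650/875]
  175 → disc 2  [load 475/875]
  600 → disc 5 (new)  [load 600/875]
  425 → disc 6 (new)  [load 425/875]
  325 → disc 2  [load 800/875]
  725 → disc 7 (new)  [load 725/875]
  425 → disc 6  [load 850/875]
  175 → disc 4  [load 825/875]
  325 → disc 8 (new)  [load 325/875]
  625 → disc 9 (new)  [load 625/875]
  250 → disc 5  [load 850/875]
9 discs opened.

9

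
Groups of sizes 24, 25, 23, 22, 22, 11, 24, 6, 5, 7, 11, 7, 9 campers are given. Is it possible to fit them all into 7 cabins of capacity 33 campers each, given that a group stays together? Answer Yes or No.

A valid assignment using 7 cabins:
  cabin 1: 25 + 7 = 32
  cabin 2: 24 + 9 = 33
  cabin 3: 24 + 7 = 31
  cabin 4: 23 + 6 = 29
  cabin 5: 22 + 11 = 33
  cabin 6: 22 + 11 = 33
  cabin 7: 5 = 5
Every load is within 33 campers, so 7 cabins suffice.

Yes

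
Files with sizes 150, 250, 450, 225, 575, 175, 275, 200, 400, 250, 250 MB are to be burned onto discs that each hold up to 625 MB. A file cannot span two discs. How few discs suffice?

6

Total = 575 + 450 + 400 + 275 + 250 + 250 + 250 + 225 + 200 + 175 + 150 = 3200 MB.
Lower bound: ⌈3200/625⌉ = 6 discs.
A packing using 6 discs:
  disc 1: 575 = 575
  disc 2: 450 + 175 = 625
  disc 3: 400 + 225 = 625
  disc 4: 275 + 250 = 525
  disc 5: 250 + 250 = 500
  disc 6: 200 + 150 = 350
This matches the lower bound, so 6 is optimal.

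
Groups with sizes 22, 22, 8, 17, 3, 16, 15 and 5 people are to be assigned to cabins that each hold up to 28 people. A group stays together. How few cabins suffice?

5

Total = 22 + 22 + 17 + 16 + 15 + 8 + 5 + 3 = 108 people.
Lower bound: ⌈108/28⌉ = 4 cabins.
Also, 5 groups each exceed 14 people, and no two of those can share a cabin, so at least 5 cabins are needed.
A packing using 5 cabins:
  cabin 1: 22 + 5 = 27
  cabin 2: 22 + 3 = 25
  cabin 3: 17 + 8 = 25
  cabin 4: 16 = 16
  cabin 5: 15 = 15
This matches the lower bound, so 5 is optimal.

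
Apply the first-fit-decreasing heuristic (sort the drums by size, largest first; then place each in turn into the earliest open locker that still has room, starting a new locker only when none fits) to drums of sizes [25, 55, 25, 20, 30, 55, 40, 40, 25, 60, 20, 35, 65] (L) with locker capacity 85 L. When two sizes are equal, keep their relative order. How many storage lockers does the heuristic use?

6

Sorted descending: 65, 60, 55, 55, 40, 40, 35, 30, 25, 25, 25, 20, 20.
  65 → locker 1 (new)  [load 65/85]
  60 → locker 2 (new)  [load 60/85]
  55 → locker 3 (new)  [load 55/85]
  55 → locker 4 (new)  [load 55/85]
  40 → locker 5 (new)  [load 40/85]
  40 → locker 5  [load 80/85]
  35 → locker 6 (new)  [load 35/85]
  30 → locker 3  [load 85/85]
  25 → locker 2  [load 85/85]
  25 → locker 4  [load 80/85]
  25 → locker 6  [load 60/85]
  20 → locker 1  [load 85/85]
  20 → locker 6  [load 80/85]
6 storage lockers opened.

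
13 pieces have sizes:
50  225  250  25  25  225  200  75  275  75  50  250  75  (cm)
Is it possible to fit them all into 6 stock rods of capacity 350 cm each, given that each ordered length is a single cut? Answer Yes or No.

Yes

A valid assignment using 6 stock rods:
  stock rod 1: 275 + 75 = 350
  stock rod 2: 250 + 75 + 25 = 350
  stock rod 3: 250 + 75 + 25 = 350
  stock rod 4: 225 + 50 + 50 = 325
  stock rod 5: 225 = 225
  stock rod 6: 200 = 200
Every load is within 350 cm, so 6 stock rods suffice.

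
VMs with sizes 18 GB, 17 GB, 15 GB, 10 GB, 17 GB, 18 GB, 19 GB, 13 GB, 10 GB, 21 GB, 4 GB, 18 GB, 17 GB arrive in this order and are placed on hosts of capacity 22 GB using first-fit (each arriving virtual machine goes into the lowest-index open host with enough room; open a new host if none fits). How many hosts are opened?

11

  18 → host 1 (new)  [load 18/22]
  17 → host 2 (new)  [load 17/22]
  15 → host 3 (new)  [load 15/22]
  10 → host 4 (new)  [load 10/22]
  17 → host 5 (new)  [load 17/22]
  18 → host 6 (new)  [load 18/22]
  19 → host 7 (new)  [load 19/22]
  13 → host 8 (new)  [load 13/22]
  10 → host 4  [load 20/22]
  21 → host 9 (new)  [load 21/22]
  4 → host 1  [load 22/22]
  18 → host 10 (new)  [load 18/22]
  17 → host 11 (new)  [load 17/22]
11 hosts opened.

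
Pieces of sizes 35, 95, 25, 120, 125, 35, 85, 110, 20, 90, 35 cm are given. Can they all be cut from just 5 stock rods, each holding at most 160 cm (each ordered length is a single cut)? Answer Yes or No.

Total = 775 cm; ⌈775/160⌉ = 5.
6 pieces each exceed half the capacity and cannot share a stock rod, forcing at least 6 stock rods.
At least 6 stock rods are required, but only 5 are allowed.

No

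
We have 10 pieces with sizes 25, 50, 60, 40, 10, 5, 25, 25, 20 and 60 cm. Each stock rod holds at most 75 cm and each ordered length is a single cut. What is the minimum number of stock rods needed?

5

Total = 60 + 60 + 50 + 40 + 25 + 25 + 25 + 20 + 10 + 5 = 320 cm.
Lower bound: ⌈320/75⌉ = 5 stock rods.
A packing using 5 stock rods:
  stock rod 1: 60 + 10 + 5 = 75
  stock rod 2: 60 = 60
  stock rod 3: 50 + 25 = 75
  stock rod 4: 40 + 25 = 65
  stock rod 5: 25 + 20 = 45
This matches the lower bound, so 5 is optimal.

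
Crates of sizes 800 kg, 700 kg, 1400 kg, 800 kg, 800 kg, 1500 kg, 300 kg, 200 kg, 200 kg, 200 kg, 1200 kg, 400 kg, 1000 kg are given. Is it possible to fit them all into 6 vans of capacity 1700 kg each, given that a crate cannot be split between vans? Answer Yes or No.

Yes

A valid assignment using 6 vans:
  van 1: 1500 + 200 = 1700
  van 2: 1400 + 300 = 1700
  van 3: 1200 + 400 = 1600
  van 4: 1000 + 700 = 1700
  van 5: 800 + 800 = 1600
  van 6: 800 + 200 + 200 = 1200
Every load is within 1700 kg, so 6 vans suffice.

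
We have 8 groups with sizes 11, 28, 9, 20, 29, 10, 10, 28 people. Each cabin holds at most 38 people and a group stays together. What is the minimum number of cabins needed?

4

Total = 29 + 28 + 28 + 20 + 11 + 10 + 10 + 9 = 145 people.
Lower bound: ⌈145/38⌉ = 4 cabins.
A packing using 4 cabins:
  cabin 1: 29 + 9 = 38
  cabin 2: 28 + 10 = 38
  cabin 3: 28 + 10 = 38
  cabin 4: 20 + 11 = 31
This matches the lower bound, so 4 is optimal.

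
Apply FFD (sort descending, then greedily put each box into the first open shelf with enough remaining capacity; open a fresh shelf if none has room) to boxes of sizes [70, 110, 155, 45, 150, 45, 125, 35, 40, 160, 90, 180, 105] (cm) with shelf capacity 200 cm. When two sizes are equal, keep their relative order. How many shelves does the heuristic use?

7

Sorted descending: 180, 160, 155, 150, 125, 110, 105, 90, 70, 45, 45, 40, 35.
  180 → shelf 1 (new)  [load 180/200]
  160 → shelf 2 (new)  [load 160/200]
  155 → shelf 3 (new)  [load 155/200]
  150 → shelf 4 (new)  [load 150/200]
  125 → shelf 5 (new)  [load 125/200]
  110 → shelf 6 (new)  [load 110/200]
  105 → shelf 7 (new)  [load 105/200]
  90 → shelf 6  [load 200/200]
  70 → shelf 5  [load 195/200]
  45 → shelf 3  [load 200/200]
  45 → shelf 4  [load 195/200]
  40 → shelf 2  [load 200/200]
  35 → shelf 7  [load 140/200]
7 shelves opened.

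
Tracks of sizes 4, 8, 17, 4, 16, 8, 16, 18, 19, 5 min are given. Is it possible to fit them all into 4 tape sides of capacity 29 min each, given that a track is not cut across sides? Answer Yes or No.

No

Total = 115 min; ⌈115/29⌉ = 4.
5 tracks each exceed half the capacity and cannot share a side, forcing at least 5 tape sides.
At least 5 tape sides are required, but only 4 are allowed.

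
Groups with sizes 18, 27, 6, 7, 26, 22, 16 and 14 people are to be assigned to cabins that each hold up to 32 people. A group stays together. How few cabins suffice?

5

Total = 27 + 26 + 22 + 18 + 16 + 14 + 7 + 6 = 136 people.
Lower bound: ⌈136/32⌉ = 5 cabins.
A packing using 5 cabins:
  cabin 1: 27 = 27
  cabin 2: 26 + 6 = 32
  cabin 3: 22 + 7 = 29
  cabin 4: 18 + 14 = 32
  cabin 5: 16 = 16
This matches the lower bound, so 5 is optimal.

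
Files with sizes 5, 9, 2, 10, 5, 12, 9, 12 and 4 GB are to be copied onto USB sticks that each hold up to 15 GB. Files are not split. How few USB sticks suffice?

Total = 12 + 12 + 10 + 9 + 9 + 5 + 5 + 4 + 2 = 68 GB.
Lower bound: ⌈68/15⌉ = 5 USB sticks.
A packing using 5 USB sticks:
  USB stick 1: 12 + 2 = 14
  USB stick 2: 12 = 12
  USB stick 3: 10 + 5 = 15
  USB stick 4: 9 + 5 = 14
  USB stick 5: 9 + 4 = 13
This matches the lower bound, so 5 is optimal.

5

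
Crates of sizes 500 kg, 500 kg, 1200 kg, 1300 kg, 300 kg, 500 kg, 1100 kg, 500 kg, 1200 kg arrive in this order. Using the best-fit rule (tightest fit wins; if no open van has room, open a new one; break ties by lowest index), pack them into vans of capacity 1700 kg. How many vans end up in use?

5

  500 → van 1 (new)  [load 500/1700]
  500 → van 1  [load 1000/1700]
  1200 → van 2 (new)  [load 1200/1700]
  1300 → van 3 (new)  [load 1300/1700]
  300 → van 3  [load 1600/1700]
  500 → van 2  [load 1700/1700]
  1100 → van 4 (new)  [load 1100/1700]
  500 → van 4  [load 1600/1700]
  1200 → van 5 (new)  [load 1200/1700]
5 vans opened.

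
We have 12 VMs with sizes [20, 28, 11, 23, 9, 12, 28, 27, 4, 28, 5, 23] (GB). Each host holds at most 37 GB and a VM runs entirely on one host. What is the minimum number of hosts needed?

7

Total = 28 + 28 + 28 + 27 + 23 + 23 + 20 + 12 + 11 + 9 + 5 + 4 = 218 GB.
Lower bound: ⌈218/37⌉ = 6 hosts.
Also, 7 VMs each exceed 37/2 GB, and no two of those can share a host, so at least 7 hosts are needed.
A packing using 7 hosts:
  host 1: 28 + 9 = 37
  host 2: 28 + 5 + 4 = 37
  host 3: 28 = 28
  host 4: 27 = 27
  host 5: 23 + 12 = 35
  host 6: 23 + 11 = 34
  host 7: 20 = 20
This matches the lower bound, so 7 is optimal.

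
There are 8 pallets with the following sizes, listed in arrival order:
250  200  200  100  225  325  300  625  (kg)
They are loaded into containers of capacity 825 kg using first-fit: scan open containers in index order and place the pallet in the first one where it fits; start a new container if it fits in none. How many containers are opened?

  250 → container 1 (new)  [load 250/825]
  200 → container 1  [load 450/825]
  200 → container 1  [load 650/825]
  100 → container 1  [load 750/825]
  225 → container 2 (new)  [load 225/825]
  325 → container 2  [load 550/825]
  300 → container 3 (new)  [load 300/825]
  625 → container 4 (new)  [load 625/825]
4 containers opened.

4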